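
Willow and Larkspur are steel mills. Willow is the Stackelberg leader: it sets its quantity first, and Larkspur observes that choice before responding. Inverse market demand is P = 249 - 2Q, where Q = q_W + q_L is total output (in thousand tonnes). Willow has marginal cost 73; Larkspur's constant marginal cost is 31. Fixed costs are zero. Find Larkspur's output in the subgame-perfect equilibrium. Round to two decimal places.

The follower Larkspur best-responds to any q_W: π_L = (249 - 2Q)q_L - 31q_L.
Follower FOC: 218 - 2q_W - 4q_L = 0, so q_L(q_W) = (218 - 2q_W)/4.
The leader anticipates this reaction. Substituting into P = 249 - 2Q gives P = 140 - q_W, so π_W = (140 - q_W)q_W - 73q_W.
The leader's first-order condition 67 - 2q_W = 0 yields q_W = 67/2.
Then q_L = (218 - 2·(67/2))/4 = 151/4.

37.75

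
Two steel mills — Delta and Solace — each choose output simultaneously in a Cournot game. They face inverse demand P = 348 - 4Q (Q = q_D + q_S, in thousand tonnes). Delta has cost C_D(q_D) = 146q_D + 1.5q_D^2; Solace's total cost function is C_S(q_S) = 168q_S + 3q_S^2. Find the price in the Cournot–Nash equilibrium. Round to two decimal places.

Delta's profit: π_D = (348 - 4Q)q_D - (146q_D + (3/2)q_D²). Setting ∂π_D/∂q_D = 0: 202 - 11q_D - 4(q_S) = 0.
Solace's first-order condition: 180 - 14q_S - 4(q_D) = 0.
So q_D = (202 - 4q_S)/11 and q_S = (180 - 4q_D)/14.
Solving the pair: q_D = 1054/69, q_S = 586/69.
Total output Q = 1640/69, so price P = 348 - 4·(1640/69) = 252.9275.

252.93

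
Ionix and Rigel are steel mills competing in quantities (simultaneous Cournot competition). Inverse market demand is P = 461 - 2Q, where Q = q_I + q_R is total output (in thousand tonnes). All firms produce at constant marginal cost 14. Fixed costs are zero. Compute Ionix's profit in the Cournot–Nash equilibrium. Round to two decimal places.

A representative firm's profit is π_i = q_i(461 - 2Q) - 14q_i.
First-order condition (treating rivals' output as given): 447 - 4q_i - 2q_j = 0.
With identical firms every q_j equals q_i, so q_j = q_i and 447 = 6q_i, giving q_i = 149/2.
Price P = 461 - 2·149 = 163.
Ionix's profit: (163 - 14)·(149/2) = 11100.5000.

11100.50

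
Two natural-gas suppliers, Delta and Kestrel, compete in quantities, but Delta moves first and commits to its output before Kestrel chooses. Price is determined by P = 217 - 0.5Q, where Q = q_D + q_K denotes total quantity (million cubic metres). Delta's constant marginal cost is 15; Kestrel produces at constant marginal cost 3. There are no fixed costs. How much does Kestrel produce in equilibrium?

119

Solve by backward induction. Given q_D, the follower Kestrel maximises π_K = (217 - (1/2)q_D - (1/2)q_K)q_K - 3q_K.
Setting the follower's marginal profit to zero, 214 - (1/2)q_D - q_K = 0, i.e. q_K = (214 - (1/2)q_D).
Delta substitutes q_K(q_D) into its own profit: π_D = q_D(217 - (1/2)q_D - (214 - (1/2)q_D)/2) - 15q_D = (110 - (1/4)q_D)q_D - 15q_D.
The leader's first-order condition 95 - (1/2)q_D = 0 yields q_D = 190.
Then q_K = (214 - (1/2)·190) = 119.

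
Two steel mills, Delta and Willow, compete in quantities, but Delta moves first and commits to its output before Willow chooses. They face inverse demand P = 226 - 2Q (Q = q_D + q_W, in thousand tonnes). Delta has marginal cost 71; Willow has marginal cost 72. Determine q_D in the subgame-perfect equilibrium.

The follower Willow best-responds to any q_D: π_W = (226 - 2Q)q_W - 72q_W.
Follower FOC: 154 - 2q_D - 4q_W = 0, so q_W(q_D) = (154 - 2q_D)/4.
The leader anticipates this reaction. Substituting into P = 226 - 2Q gives P = 149 - q_D, so π_D = (149 - q_D)q_D - 71q_D.
The leader's first-order condition 78 - 2q_D = 0 yields q_D = 39.
Then q_W = (154 - 2·39)/4 = 19.

39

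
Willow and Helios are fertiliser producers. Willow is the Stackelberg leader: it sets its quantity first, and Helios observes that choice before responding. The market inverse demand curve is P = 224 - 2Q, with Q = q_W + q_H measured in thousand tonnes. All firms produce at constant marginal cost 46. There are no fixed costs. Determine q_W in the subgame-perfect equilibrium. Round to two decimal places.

The follower Helios best-responds to any q_W: π_H = (224 - 2Q)q_H - 46q_H.
∂π_H/∂q_H = 178 - 2q_W - 4q_H = 0 gives the reaction function q_H = (178 - 2q_W)/4.
Willow substitutes q_H(q_W) into its own profit: π_W = q_W(224 - 2q_W - (178 - 2q_W)/2) - 46q_W = (135 - q_W)q_W - 46q_W.
Maximising: ∂π_W/∂q_W = 89 - 2q_W = 0, giving q_W = 89/2.
Then q_H = (178 - 2·(89/2))/4 = 89/4.

44.50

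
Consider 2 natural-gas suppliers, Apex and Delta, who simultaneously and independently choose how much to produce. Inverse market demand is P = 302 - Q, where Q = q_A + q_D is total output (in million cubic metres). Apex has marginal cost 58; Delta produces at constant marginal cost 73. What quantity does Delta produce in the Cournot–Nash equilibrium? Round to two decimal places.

71.33

Apex's profit: π_A = (302 - Q)q_A - (58q_A). Setting ∂π_A/∂q_A = 0: 244 - 2q_A - (q_D) = 0.
Delta's profit: π_D = (302 - Q)q_D - (73q_D). Setting ∂π_D/∂q_D = 0: 229 - 2q_D - (q_A) = 0.
Rearranging gives the reaction functions q_A = (244 - q_D)/2 and q_D = (229 - q_A)/2.
Substituting one into the other gives q_A = 259/3 and q_D = 214/3.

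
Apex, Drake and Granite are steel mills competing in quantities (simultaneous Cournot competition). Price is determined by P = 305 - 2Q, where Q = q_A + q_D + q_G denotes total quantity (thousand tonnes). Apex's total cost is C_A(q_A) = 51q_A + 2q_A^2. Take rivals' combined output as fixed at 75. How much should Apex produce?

13

With rivals' combined output fixed at 75, Apex's profit is π_A = (305 - 2·75 - 2q_A)q_A - (51q_A + 2q_A²) = (155 - 2q_A)q_A - (51q_A + 2q_A²).
∂π_A/∂q_A = 104 - 8q_A = 0, so q_A = 13.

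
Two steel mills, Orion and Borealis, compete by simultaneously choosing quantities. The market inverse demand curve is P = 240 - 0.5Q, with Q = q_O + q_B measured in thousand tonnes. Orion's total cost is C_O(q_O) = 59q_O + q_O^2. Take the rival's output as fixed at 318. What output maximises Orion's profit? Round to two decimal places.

With the rival's output fixed at 318, Orion's profit is π_O = (240 - (1/2)·318 - (1/2)q_O)q_O - (59q_O + q_O²) = (81 - (1/2)q_O)q_O - (59q_O + q_O²).
∂π_O/∂q_O = 22 - 3q_O = 0, so q_O = 22/3.

7.33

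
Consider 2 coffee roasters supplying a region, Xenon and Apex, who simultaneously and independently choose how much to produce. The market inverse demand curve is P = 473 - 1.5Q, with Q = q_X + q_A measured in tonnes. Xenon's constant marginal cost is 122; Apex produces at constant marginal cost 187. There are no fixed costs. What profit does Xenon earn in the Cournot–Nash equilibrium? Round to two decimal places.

Xenon's profit: π_X = (473 - 1.5Q)q_X - (122q_X). Setting ∂π_X/∂q_X = 0: 351 - 3q_X - (3/2)(q_A) = 0.
Apex's profit: π_A = (473 - 1.5Q)q_A - (187q_A). Setting ∂π_A/∂q_A = 0: 286 - 3q_A - (3/2)(q_X) = 0.
So q_X = (351 - (3/2)q_A)/3 and q_A = (286 - (3/2)q_X)/3.
Substituting one into the other gives q_X = 832/9 and q_A = 442/9.
Price P = 473 - (3/2)·(1274/9) = 782/3.
Xenon's profit: (782/3 - 122)·(832/9) = 12818.9630.

12818.96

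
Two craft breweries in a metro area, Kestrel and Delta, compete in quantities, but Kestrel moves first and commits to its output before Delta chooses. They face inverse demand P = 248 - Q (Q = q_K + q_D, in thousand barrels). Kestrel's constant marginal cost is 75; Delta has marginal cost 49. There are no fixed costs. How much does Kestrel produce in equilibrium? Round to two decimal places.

73.50

Solve by backward induction. Given q_K, the follower Delta maximises π_D = (248 - q_K - q_D)q_D - 49q_D.
Follower FOC: 199 - q_K - 2q_D = 0, so q_D(q_K) = (199 - q_K)/2.
The leader anticipates this reaction. Substituting into P = 248 - Q gives P = 297/2 - (1/2)q_K, so π_K = (297/2 - (1/2)q_K)q_K - 75q_K.
Leader FOC: 147/2 - q_K = 0, so q_K = 147/2.
Then q_D = (199 - 147/2)/2 = 251/4.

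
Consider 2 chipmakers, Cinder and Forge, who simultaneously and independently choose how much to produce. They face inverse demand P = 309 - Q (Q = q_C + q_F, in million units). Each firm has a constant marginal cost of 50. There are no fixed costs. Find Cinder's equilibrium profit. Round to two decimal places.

7453.44

Each firm earns π_i = (309 - Q)q_i - 50q_i.
First-order condition (treating rivals' output as given): 259 - 2q_i - q_j = 0.
With identical firms every q_j equals q_i, so q_j = q_i and 259 = 3q_i, giving q_i = 259/3.
Price P = 309 - 518/3 = 409/3.
Cinder's profit: (409/3 - 50)·(259/3) = 7453.4444.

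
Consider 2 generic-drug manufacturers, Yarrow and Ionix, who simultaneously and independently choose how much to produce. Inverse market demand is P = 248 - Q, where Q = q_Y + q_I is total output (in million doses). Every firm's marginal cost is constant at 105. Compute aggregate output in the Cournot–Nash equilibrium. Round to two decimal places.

A representative firm's profit is π_i = q_i(248 - Q) - 105q_i.
Setting ∂π_i/∂q_i = 0 with rivals' quantities fixed: 143 - 2q_i - q_j = 0.
With identical firms every q_j equals q_i, so q_j = q_i and 143 = 3q_i, giving q_i = 143/3.
Total output Q = 143/3 + 143/3 = 286/3.

95.33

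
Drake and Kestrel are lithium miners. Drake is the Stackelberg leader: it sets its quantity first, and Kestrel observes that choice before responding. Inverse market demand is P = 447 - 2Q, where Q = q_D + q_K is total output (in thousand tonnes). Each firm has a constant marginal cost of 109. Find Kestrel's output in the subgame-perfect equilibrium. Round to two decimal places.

Solve by backward induction. Given q_D, the follower Kestrel maximises π_K = (447 - 2q_D - 2q_K)q_K - 109q_K.
Setting the follower's marginal profit to zero, 338 - 2q_D - 4q_K = 0, i.e. q_K = (338 - 2q_D)/4.
Drake substitutes q_K(q_D) into its own profit: π_D = q_D(447 - 2q_D - (338 - 2q_D)/2) - 109q_D = (278 - q_D)q_D - 109q_D.
Maximising: ∂π_D/∂q_D = 169 - 2q_D = 0, giving q_D = 169/2.
Then q_K = (338 - 2·(169/2))/4 = 169/4.

42.25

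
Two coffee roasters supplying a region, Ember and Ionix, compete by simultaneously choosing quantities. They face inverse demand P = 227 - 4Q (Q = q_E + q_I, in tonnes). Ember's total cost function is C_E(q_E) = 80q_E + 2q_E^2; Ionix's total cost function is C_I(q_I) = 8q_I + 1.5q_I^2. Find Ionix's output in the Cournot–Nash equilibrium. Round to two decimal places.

Ember's profit: π_E = (227 - 4Q)q_E - (80q_E + 2q_E²). Setting ∂π_E/∂q_E = 0: 147 - 12q_E - 4(q_I) = 0.
Ionix's profit: π_I = (227 - 4Q)q_I - (8q_I + (3/2)q_I²). Setting ∂π_I/∂q_I = 0: 219 - 11q_I - 4(q_E) = 0.
Best responses: q_E = (147 - 4q_I)/12, q_I = (219 - 4q_E)/11.
Substituting one into the other gives q_E = 741/116 and q_I = 510/29.

17.59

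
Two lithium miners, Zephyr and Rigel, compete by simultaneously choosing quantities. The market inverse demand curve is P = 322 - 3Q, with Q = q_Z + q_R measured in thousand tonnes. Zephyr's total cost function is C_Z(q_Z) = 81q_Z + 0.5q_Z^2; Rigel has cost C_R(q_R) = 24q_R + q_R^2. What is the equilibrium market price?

Zephyr's profit: π_Z = (322 - 3Q)q_Z - (81q_Z + (1/2)q_Z²). Setting ∂π_Z/∂q_Z = 0: 241 - 7q_Z - 3(q_R) = 0.
Rigel's first-order condition: 298 - 8q_R - 3(q_Z) = 0.
Best responses: q_Z = (241 - 3q_R)/7, q_R = (298 - 3q_Z)/8.
Solving the pair: q_Z = 22, q_R = 29.
Total output Q = 51, so price P = 322 - 3·51 = 169.

169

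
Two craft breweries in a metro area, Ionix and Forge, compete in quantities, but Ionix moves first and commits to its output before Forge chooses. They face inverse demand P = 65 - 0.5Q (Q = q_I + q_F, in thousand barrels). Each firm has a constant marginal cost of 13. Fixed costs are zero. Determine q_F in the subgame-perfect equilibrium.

26

The follower Forge best-responds to any q_I: π_F = (65 - 0.5Q)q_F - 13q_F.
Setting the follower's marginal profit to zero, 52 - (1/2)q_I - q_F = 0, i.e. q_F = (52 - (1/2)q_I).
Ionix substitutes q_F(q_I) into its own profit: π_I = q_I(65 - (1/2)q_I - (52 - (1/2)q_I)/2) - 13q_I = (39 - (1/4)q_I)q_I - 13q_I.
The leader's first-order condition 26 - (1/2)q_I = 0 yields q_I = 52.
Then q_F = (52 - (1/2)·52) = 26.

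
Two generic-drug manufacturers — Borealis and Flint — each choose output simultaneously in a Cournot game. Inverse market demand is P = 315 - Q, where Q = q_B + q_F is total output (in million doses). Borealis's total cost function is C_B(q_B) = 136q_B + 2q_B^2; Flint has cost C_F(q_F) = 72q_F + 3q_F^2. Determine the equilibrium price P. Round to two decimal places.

Borealis's profit: π_B = (315 - Q)q_B - (136q_B + 2q_B²). Setting ∂π_B/∂q_B = 0: 179 - 6q_B - (q_F) = 0.
Flint's first-order condition: 243 - 8q_F - (q_B) = 0.
So q_B = (179 - q_F)/6 and q_F = (243 - q_B)/8.
Solving the pair: q_B = 1189/47, q_F = 1279/47.
Total output Q = 52.5106, so price P = 315 - 52.5106 = 262.4894.

262.49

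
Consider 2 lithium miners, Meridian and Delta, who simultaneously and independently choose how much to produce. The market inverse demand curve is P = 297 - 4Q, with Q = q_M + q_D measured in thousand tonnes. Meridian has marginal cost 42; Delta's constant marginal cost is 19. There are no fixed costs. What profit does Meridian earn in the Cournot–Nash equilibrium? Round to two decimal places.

1495.11

Meridian's profit: π_M = (297 - 4Q)q_M - (42q_M). Setting ∂π_M/∂q_M = 0: 255 - 8q_M - 4(q_D) = 0.
Delta's first-order condition: 278 - 8q_D - 4(q_M) = 0.
Rearranging gives the reaction functions q_M = (255 - 4q_D)/8 and q_D = (278 - 4q_M)/8.
Solving the pair: q_M = 58/3, q_D = 301/12.
Price P = 297 - 4·(533/12) = 358/3.
Meridian's profit: (358/3 - 42)·(58/3) = 1495.1111.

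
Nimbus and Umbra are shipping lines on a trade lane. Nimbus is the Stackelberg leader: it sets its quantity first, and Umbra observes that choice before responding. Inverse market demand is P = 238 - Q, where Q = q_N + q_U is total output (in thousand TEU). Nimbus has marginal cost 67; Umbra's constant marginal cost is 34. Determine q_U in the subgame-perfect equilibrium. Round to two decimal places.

67.50

The follower Umbra best-responds to any q_N: π_U = (238 - Q)q_U - 34q_U.
Follower FOC: 204 - q_N - 2q_U = 0, so q_U(q_N) = (204 - q_N)/2.
Nimbus substitutes q_U(q_N) into its own profit: π_N = q_N(238 - q_N - (204 - q_N)/2) - 67q_N = (136 - (1/2)q_N)q_N - 67q_N.
Maximising: ∂π_N/∂q_N = 69 - q_N = 0, giving q_N = 69.
Then q_U = (204 - 69)/2 = 135/2.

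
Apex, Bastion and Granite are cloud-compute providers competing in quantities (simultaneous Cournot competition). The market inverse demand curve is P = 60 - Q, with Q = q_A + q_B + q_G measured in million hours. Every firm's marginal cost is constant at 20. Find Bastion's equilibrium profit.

Each firm earns π_i = (60 - Q)q_i - 20q_i.
First-order condition (treating rivals' output as given): 40 - 2q_i - Σ_{j≠i} q_j = 0.
By symmetry each firm produces the same amount; substituting Σ_{j≠i} q_j = 2q_i yields q_i = 40/4 = 10.
Price P = 60 - 30 = 30.
Bastion's profit: (30 - 20)·10 = 100.

100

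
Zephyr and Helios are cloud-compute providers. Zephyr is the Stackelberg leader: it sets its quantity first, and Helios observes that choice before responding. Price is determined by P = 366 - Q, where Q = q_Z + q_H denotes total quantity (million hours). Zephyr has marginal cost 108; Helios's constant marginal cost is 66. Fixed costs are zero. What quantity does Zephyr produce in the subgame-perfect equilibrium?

108

Solve by backward induction. Given q_Z, the follower Helios maximises π_H = (366 - q_Z - q_H)q_H - 66q_H.
Setting the follower's marginal profit to zero, 300 - q_Z - 2q_H = 0, i.e. q_H = (300 - q_Z)/2.
The leader anticipates this reaction. Substituting into P = 366 - Q gives P = 216 - (1/2)q_Z, so π_Z = (216 - (1/2)q_Z)q_Z - 108q_Z.
The leader's first-order condition 108 - q_Z = 0 yields q_Z = 108.
Then q_H = (300 - 108)/2 = 96.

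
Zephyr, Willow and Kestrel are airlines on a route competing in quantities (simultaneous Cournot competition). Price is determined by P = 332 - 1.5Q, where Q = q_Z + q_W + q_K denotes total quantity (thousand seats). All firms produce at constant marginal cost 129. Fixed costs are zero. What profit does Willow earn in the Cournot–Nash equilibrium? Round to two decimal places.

1717.04

Each firm earns π_i = (332 - 1.5Q)q_i - 129q_i.
Setting ∂π_i/∂q_i = 0 with rivals' quantities fixed: 203 - 3q_i - (3/2)·Σ_{j≠i} q_j = 0.
By symmetry each firm produces the same amount; substituting Σ_{j≠i} q_j = 2q_i yields q_i = 203/6.
Price P = 332 - (3/2)·(203/2) = 719/4.
Willow's profit: (719/4 - 129)·(203/6) = 1717.0417.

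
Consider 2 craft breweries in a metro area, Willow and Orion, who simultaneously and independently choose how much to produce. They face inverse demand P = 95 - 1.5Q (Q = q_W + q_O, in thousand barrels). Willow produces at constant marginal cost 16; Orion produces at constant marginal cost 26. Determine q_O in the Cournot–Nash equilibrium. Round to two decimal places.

Willow's profit: π_W = (95 - 1.5Q)q_W - (16q_W). Setting ∂π_W/∂q_W = 0: 79 - 3q_W - (3/2)(q_O) = 0.
Orion's first-order condition: 69 - 3q_O - (3/2)(q_W) = 0.
Best responses: q_W = (79 - (3/2)q_O)/3, q_O = (69 - (3/2)q_W)/3.
Substituting one into the other gives q_W = 178/9 and q_O = 118/9.

13.11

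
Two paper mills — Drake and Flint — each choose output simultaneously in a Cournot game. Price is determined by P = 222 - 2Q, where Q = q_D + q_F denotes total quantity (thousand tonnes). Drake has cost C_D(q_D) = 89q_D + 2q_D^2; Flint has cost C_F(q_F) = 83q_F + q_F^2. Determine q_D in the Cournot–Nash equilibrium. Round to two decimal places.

11.82

Drake's profit: π_D = (222 - 2Q)q_D - (89q_D + 2q_D²). Setting ∂π_D/∂q_D = 0: 133 - 8q_D - 2(q_F) = 0.
Flint's profit: π_F = (222 - 2Q)q_F - (83q_F + q_F²). Setting ∂π_F/∂q_F = 0: 139 - 6q_F - 2(q_D) = 0.
Rearranging gives the reaction functions q_D = (133 - 2q_F)/8 and q_F = (139 - 2q_D)/6.
Substituting one into the other gives q_D = 130/11 and q_F = 423/22.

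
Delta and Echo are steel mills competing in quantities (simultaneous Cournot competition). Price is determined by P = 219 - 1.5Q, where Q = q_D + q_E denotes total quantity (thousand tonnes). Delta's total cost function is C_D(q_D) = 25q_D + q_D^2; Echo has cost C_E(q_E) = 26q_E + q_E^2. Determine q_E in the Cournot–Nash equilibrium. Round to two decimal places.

29.63

Delta's profit: π_D = (219 - 1.5Q)q_D - (25q_D + q_D²). Setting ∂π_D/∂q_D = 0: 194 - 5q_D - (3/2)(q_E) = 0.
Echo's profit: π_E = (219 - 1.5Q)q_E - (26q_E + q_E²). Setting ∂π_E/∂q_E = 0: 193 - 5q_E - (3/2)(q_D) = 0.
Rearranging gives the reaction functions q_D = (194 - (3/2)q_E)/5 and q_E = (193 - (3/2)q_D)/5.
Solving the pair: q_D = 29.9121, q_E = 29.6264.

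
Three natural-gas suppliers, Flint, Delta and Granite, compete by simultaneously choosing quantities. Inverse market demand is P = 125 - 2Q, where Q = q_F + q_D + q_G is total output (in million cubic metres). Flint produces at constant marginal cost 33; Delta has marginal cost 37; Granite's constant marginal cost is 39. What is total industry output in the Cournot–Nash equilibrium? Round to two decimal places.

33.25

Flint's profit: π_F = (125 - 2Q)q_F - (33q_F). Setting ∂π_F/∂q_F = 0: 92 - 4q_F - 2(q_D + q_G) = 0.
Delta's profit: π_D = (125 - 2Q)q_D - (37q_D). Setting ∂π_D/∂q_D = 0: 88 - 4q_D - 2(q_F + q_G) = 0.
Granite's first-order condition: 86 - 4q_G - 2(q_F + q_D) = 0.
Adding the 3 first-order conditions: 266 − 8Q = 0, so Q = 133/4.
Back-substituting: q_F = (92 − 133/2)/2 = 51/4, q_D = (88 − 133/2)/2 = 43/4, q_G = (86 − 133/2)/2 = 39/4.
Total output Q = 51/4 + 43/4 + 39/4 = 133/4.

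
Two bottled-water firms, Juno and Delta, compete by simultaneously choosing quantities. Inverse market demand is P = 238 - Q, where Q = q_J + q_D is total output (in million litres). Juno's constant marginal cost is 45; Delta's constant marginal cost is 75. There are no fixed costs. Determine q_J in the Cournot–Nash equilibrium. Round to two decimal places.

74.33

Juno's profit: π_J = (238 - Q)q_J - (45q_J). Setting ∂π_J/∂q_J = 0: 193 - 2q_J - (q_D) = 0.
Delta's profit: π_D = (238 - Q)q_D - (75q_D). Setting ∂π_D/∂q_D = 0: 163 - 2q_D - (q_J) = 0.
Rearranging gives the reaction functions q_J = (193 - q_D)/2 and q_D = (163 - q_J)/2.
Substituting one into the other gives q_J = 223/3 and q_D = 133/3.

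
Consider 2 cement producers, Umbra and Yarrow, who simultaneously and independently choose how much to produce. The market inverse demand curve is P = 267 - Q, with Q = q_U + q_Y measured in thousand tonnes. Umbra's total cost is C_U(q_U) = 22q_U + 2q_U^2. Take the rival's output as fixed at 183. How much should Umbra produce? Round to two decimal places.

With the rival's output fixed at 183, Umbra's profit is π_U = (267 - 183 - q_U)q_U - (22q_U + 2q_U²) = (84 - q_U)q_U - (22q_U + 2q_U²).
∂π_U/∂q_U = 62 - 6q_U = 0, so q_U = 31/3.

10.33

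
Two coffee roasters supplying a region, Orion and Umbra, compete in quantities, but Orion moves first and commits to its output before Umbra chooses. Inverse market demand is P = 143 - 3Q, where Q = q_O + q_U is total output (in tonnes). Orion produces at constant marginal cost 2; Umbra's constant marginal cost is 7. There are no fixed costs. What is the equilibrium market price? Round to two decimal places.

38.50

Solve by backward induction. Given q_O, the follower Umbra maximises π_U = (143 - 3q_O - 3q_U)q_U - 7q_U.
∂π_U/∂q_U = 136 - 3q_O - 6q_U = 0 gives the reaction function q_U = (136 - 3q_O)/6.
Orion substitutes q_U(q_O) into its own profit: π_O = q_O(143 - 3q_O - (136 - 3q_O)/2) - 2q_O = (75 - (3/2)q_O)q_O - 2q_O.
The leader's first-order condition 73 - 3q_O = 0 yields q_O = 73/3.
Then q_U = (136 - 3·(73/3))/6 = 21/2.
Total output Q = 209/6, so price P = 143 - 3·(209/6) = 77/2.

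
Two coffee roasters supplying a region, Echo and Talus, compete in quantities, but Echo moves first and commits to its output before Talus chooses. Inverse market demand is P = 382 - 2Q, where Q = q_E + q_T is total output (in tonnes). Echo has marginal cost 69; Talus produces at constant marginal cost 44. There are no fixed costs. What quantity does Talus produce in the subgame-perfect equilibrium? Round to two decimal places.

48.50

Solve by backward induction. Given q_E, the follower Talus maximises π_T = (382 - 2q_E - 2q_T)q_T - 44q_T.
Follower FOC: 338 - 2q_E - 4q_T = 0, so q_T(q_E) = (338 - 2q_E)/4.
Echo substitutes q_T(q_E) into its own profit: π_E = q_E(382 - 2q_E - (338 - 2q_E)/2) - 69q_E = (213 - q_E)q_E - 69q_E.
Leader FOC: 144 - 2q_E = 0, so q_E = 72.
Then q_T = (338 - 2·72)/4 = 97/2.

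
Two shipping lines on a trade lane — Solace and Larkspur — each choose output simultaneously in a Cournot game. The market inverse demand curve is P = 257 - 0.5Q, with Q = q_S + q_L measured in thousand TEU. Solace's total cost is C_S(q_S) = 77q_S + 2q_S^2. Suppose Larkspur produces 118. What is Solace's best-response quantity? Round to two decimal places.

With the rival's output fixed at 118, Solace's profit is π_S = (257 - (1/2)·118 - (1/2)q_S)q_S - (77q_S + 2q_S²) = (198 - (1/2)q_S)q_S - (77q_S + 2q_S²).
∂π_S/∂q_S = 121 - 5q_S = 0, so q_S = 121/5.

24.20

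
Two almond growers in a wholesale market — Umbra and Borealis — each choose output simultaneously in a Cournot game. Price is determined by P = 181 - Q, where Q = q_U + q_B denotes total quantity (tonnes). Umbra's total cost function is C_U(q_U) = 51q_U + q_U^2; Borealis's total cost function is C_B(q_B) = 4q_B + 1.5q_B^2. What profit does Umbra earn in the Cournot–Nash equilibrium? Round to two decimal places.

Umbra's profit: π_U = (181 - Q)q_U - (51q_U + q_U²). Setting ∂π_U/∂q_U = 0: 130 - 4q_U - (q_B) = 0.
Borealis's first-order condition: 177 - 5q_B - (q_U) = 0.
So q_U = (130 - q_B)/4 and q_B = (177 - q_U)/5.
Solving the pair: q_U = 473/19, q_B = 578/19.
Price P = 181 - 1051/19 = 125.6842.
Umbra's profit: 125.6842·(473/19) - 51·(473/19) - (473/19)² = 1239.4958.

1239.50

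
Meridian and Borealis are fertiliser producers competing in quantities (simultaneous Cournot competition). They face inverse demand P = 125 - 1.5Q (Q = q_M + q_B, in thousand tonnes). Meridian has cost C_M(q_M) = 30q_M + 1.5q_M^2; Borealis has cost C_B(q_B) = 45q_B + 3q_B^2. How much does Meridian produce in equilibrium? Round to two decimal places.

14.20

Meridian's profit: π_M = (125 - 1.5Q)q_M - (30q_M + (3/2)q_M²). Setting ∂π_M/∂q_M = 0: 95 - 6q_M - (3/2)(q_B) = 0.
Borealis's profit: π_B = (125 - 1.5Q)q_B - (45q_B + 3q_B²). Setting ∂π_B/∂q_B = 0: 80 - 9q_B - (3/2)(q_M) = 0.
So q_M = (95 - (3/2)q_B)/6 and q_B = (80 - (3/2)q_M)/9.
Substituting one into the other gives q_M = 980/69 and q_B = 150/23.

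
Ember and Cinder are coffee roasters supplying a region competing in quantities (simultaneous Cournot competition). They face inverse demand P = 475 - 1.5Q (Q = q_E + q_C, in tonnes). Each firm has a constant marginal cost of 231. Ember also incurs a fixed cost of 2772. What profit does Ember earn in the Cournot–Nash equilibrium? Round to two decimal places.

A representative firm's profit is π_i = q_i(475 - 1.5Q) - 231q_i.
Setting ∂π_i/∂q_i = 0 with rivals' quantities fixed: 244 - 3q_i - (3/2)q_j = 0.
By symmetry each firm produces the same amount; substituting q_j = q_i yields q_i = 244/(9/2) = 488/9.
Price P = 475 - (3/2)·(976/9) = 937/3.
Ember's profit: (937/3 - 231)·(488/9) - 2772 = 1638.0741.

1638.07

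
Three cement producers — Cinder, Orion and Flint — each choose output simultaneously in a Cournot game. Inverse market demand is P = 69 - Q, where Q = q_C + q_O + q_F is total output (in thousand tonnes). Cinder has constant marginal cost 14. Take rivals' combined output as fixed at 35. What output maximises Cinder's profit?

With rivals' combined output fixed at 35, Cinder's profit is π_C = (69 - 35 - q_C)q_C - (14q_C) = (34 - q_C)q_C - (14q_C).
∂π_C/∂q_C = 20 - 2q_C = 0, so q_C = 10.

10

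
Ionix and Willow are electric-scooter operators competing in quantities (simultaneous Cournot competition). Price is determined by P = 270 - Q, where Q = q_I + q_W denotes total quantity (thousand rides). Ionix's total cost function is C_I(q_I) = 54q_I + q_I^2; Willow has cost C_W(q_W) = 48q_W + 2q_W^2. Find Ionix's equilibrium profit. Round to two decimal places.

4360.97

Ionix's profit: π_I = (270 - Q)q_I - (54q_I + q_I²). Setting ∂π_I/∂q_I = 0: 216 - 4q_I - (q_W) = 0.
Willow's first-order condition: 222 - 6q_W - (q_I) = 0.
Best responses: q_I = (216 - q_W)/4, q_W = (222 - q_I)/6.
Substituting one into the other gives q_I = 1074/23 and q_W = 672/23.
Price P = 270 - 1746/23 = 194.0870.
Ionix's profit: 194.0870·(1074/23) - 54·(1074/23) - (1074/23)² = 4360.9679.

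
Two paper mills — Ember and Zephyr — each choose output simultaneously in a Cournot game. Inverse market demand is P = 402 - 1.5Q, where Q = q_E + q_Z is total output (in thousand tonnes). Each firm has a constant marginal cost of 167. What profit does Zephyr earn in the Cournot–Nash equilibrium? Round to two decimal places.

Each firm earns π_i = (402 - 1.5Q)q_i - 167q_i.
First-order condition (treating rivals' output as given): 235 - 3q_i - (3/2)q_j = 0.
By symmetry each firm produces the same amount; substituting q_j = q_i yields q_i = 235/(9/2) = 470/9.
Price P = 402 - (3/2)·(940/9) = 736/3.
Zephyr's profit: (736/3 - 167)·(470/9) = 4090.7407.

4090.74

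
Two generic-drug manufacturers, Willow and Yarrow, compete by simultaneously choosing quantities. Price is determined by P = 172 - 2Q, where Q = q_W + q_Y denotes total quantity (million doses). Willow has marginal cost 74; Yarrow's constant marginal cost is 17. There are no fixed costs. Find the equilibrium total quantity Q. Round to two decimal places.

42.17

Willow's profit: π_W = (172 - 2Q)q_W - (74q_W). Setting ∂π_W/∂q_W = 0: 98 - 4q_W - 2(q_Y) = 0.
Yarrow's first-order condition: 155 - 4q_Y - 2(q_W) = 0.
Best responses: q_W = (98 - 2q_Y)/4, q_Y = (155 - 2q_W)/4.
Substituting one into the other gives q_W = 41/6 and q_Y = 106/3.
Total output Q = 41/6 + 106/3 = 253/6.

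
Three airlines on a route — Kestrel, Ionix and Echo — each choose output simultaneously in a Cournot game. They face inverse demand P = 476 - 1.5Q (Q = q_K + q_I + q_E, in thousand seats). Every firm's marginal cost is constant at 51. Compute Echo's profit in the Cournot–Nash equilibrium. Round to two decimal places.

A representative firm's profit is π_i = q_i(476 - 1.5Q) - 51q_i.
First-order condition (treating rivals' output as given): 425 - 3q_i - (3/2)·Σ_{j≠i} q_j = 0.
With identical firms every q_j equals q_i, so Σ_{j≠i} q_j = 2q_i and 425 = 6q_i, giving q_i = 425/6.
Price P = 476 - (3/2)·(425/2) = 629/4.
Echo's profit: (629/4 - 51)·(425/6) = 7526.0417.

7526.04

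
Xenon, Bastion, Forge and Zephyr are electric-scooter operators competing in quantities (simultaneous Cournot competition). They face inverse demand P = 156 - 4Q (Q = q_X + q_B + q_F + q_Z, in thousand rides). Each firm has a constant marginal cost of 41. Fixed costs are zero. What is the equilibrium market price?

Each firm earns π_i = (156 - 4Q)q_i - 41q_i.
First-order condition (treating rivals' output as given): 115 - 8q_i - 4·Σ_{j≠i} q_j = 0.
With identical firms every q_j equals q_i, so Σ_{j≠i} q_j = 3q_i and 115 = 20q_i, giving q_i = 23/4.
Total output Q = 23, so price P = 156 - 4·23 = 64.

64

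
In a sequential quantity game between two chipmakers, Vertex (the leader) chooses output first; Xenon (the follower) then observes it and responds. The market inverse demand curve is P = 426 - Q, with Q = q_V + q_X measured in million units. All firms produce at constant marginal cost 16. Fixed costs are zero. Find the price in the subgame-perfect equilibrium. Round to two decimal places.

The follower Xenon best-responds to any q_V: π_X = (426 - Q)q_X - 16q_X.
∂π_X/∂q_X = 410 - q_V - 2q_X = 0 gives the reaction function q_X = (410 - q_V)/2.
Vertex substitutes q_X(q_V) into its own profit: π_V = q_V(426 - q_V - (410 - q_V)/2) - 16q_V = (221 - (1/2)q_V)q_V - 16q_V.
Leader FOC: 205 - q_V = 0, so q_V = 205.
Then q_X = (410 - 205)/2 = 205/2.
Total output Q = 615/2, so price P = 426 - 615/2 = 237/2.

118.50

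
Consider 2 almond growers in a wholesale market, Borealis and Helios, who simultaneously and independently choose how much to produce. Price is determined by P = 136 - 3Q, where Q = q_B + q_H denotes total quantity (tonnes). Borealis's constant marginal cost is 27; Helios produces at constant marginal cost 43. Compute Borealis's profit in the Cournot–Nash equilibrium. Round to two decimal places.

578.70

Borealis's profit: π_B = (136 - 3Q)q_B - (27q_B). Setting ∂π_B/∂q_B = 0: 109 - 6q_B - 3(q_H) = 0.
Helios's first-order condition: 93 - 6q_H - 3(q_B) = 0.
Best responses: q_B = (109 - 3q_H)/6, q_H = (93 - 3q_B)/6.
Substituting one into the other gives q_B = 125/9 and q_H = 77/9.
Price P = 136 - 3·(202/9) = 206/3.
Borealis's profit: (206/3 - 27)·(125/9) = 578.7037.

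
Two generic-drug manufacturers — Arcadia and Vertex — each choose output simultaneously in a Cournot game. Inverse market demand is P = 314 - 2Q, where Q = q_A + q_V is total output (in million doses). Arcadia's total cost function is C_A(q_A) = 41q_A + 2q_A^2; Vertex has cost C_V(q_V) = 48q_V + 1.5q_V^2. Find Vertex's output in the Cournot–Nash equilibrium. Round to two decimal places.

30.42

Arcadia's profit: π_A = (314 - 2Q)q_A - (41q_A + 2q_A²). Setting ∂π_A/∂q_A = 0: 273 - 8q_A - 2(q_V) = 0.
Vertex's profit: π_V = (314 - 2Q)q_V - (48q_V + (3/2)q_V²). Setting ∂π_V/∂q_V = 0: 266 - 7q_V - 2(q_A) = 0.
Rearranging gives the reaction functions q_A = (273 - 2q_V)/8 and q_V = (266 - 2q_A)/7.
Substituting one into the other gives q_A = 1379/52 and q_V = 791/26.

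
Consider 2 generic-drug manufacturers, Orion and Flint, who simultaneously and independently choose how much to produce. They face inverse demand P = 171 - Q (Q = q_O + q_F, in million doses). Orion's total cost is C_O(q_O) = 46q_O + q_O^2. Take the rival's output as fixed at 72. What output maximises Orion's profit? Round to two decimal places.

With the rival's output fixed at 72, Orion's profit is π_O = (171 - 72 - q_O)q_O - (46q_O + q_O²) = (99 - q_O)q_O - (46q_O + q_O²).
∂π_O/∂q_O = 53 - 4q_O = 0, so q_O = 53/4.

13.25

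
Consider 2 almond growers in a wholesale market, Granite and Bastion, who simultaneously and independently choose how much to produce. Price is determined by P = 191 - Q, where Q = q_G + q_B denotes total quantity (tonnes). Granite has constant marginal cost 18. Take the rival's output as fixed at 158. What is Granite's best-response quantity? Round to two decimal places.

With the rival's output fixed at 158, Granite's profit is π_G = (191 - 158 - q_G)q_G - (18q_G) = (33 - q_G)q_G - (18q_G).
∂π_G/∂q_G = 15 - 2q_G = 0, so q_G = 15/2.

7.50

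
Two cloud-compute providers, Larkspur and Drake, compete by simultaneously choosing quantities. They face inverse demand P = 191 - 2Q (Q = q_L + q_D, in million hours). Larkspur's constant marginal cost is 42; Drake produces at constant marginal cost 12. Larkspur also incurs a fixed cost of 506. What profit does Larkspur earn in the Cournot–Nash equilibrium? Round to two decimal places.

280.72

Larkspur's profit: π_L = (191 - 2Q)q_L - (42q_L). Setting ∂π_L/∂q_L = 0: 149 - 4q_L - 2(q_D) = 0.
Drake's profit: π_D = (191 - 2Q)q_D - (12q_D). Setting ∂π_D/∂q_D = 0: 179 - 4q_D - 2(q_L) = 0.
Best responses: q_L = (149 - 2q_D)/4, q_D = (179 - 2q_L)/4.
Substituting one into the other gives q_L = 119/6 and q_D = 209/6.
Price P = 191 - 2·(164/3) = 245/3.
Larkspur's profit: (245/3 - 42)·(119/6) - 506 = 280.7222.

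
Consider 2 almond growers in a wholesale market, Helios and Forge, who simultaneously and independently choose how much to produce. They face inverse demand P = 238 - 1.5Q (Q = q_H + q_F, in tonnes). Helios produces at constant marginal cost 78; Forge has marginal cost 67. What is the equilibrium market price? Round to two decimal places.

Helios's profit: π_H = (238 - 1.5Q)q_H - (78q_H). Setting ∂π_H/∂q_H = 0: 160 - 3q_H - (3/2)(q_F) = 0.
Forge's profit: π_F = (238 - 1.5Q)q_F - (67q_F). Setting ∂π_F/∂q_F = 0: 171 - 3q_F - (3/2)(q_H) = 0.
Best responses: q_H = (160 - (3/2)q_F)/3, q_F = (171 - (3/2)q_H)/3.
Solving the pair: q_H = 298/9, q_F = 364/9.
Total output Q = 662/9, so price P = 238 - (3/2)·(662/9) = 383/3.

127.67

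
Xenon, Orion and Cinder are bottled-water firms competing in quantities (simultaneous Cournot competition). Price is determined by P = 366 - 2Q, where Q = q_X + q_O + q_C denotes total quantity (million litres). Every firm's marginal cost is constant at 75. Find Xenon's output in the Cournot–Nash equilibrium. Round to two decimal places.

36.38

Each firm earns π_i = (366 - 2Q)q_i - 75q_i.
First-order condition (treating rivals' output as given): 291 - 4q_i - 2·Σ_{j≠i} q_j = 0.
By symmetry each firm produces the same amount; substituting Σ_{j≠i} q_j = 2q_i yields q_i = 291/8.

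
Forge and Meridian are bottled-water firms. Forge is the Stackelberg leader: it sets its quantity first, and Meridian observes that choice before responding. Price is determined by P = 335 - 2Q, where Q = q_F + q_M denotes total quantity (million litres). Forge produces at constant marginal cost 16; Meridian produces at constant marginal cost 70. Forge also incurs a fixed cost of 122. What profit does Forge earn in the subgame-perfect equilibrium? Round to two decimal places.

The follower Meridian best-responds to any q_F: π_M = (335 - 2Q)q_M - 70q_M.
Follower FOC: 265 - 2q_F - 4q_M = 0, so q_M(q_F) = (265 - 2q_F)/4.
The leader anticipates this reaction. Substituting into P = 335 - 2Q gives P = 405/2 - q_F, so π_F = (405/2 - q_F)q_F - 16q_F.
Leader FOC: 373/2 - 2q_F = 0, so q_F = 373/4.
Then q_M = (265 - 2·(373/4))/4 = 157/8.
Price P = 335 - 2·(903/8) = 437/4.
Forge's profit: (437/4 - 16)·(373/4) - 122 = 8573.5625.

8573.56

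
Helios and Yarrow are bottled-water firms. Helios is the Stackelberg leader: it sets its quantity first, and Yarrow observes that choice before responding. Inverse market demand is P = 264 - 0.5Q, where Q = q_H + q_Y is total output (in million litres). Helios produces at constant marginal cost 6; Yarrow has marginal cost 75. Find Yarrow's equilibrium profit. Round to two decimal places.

Solve by backward induction. Given q_H, the follower Yarrow maximises π_Y = (264 - (1/2)q_H - (1/2)q_Y)q_Y - 75q_Y.
Follower FOC: 189 - (1/2)q_H - q_Y = 0, so q_Y(q_H) = (189 - (1/2)q_H).
The leader anticipates this reaction. Substituting into P = 264 - 0.5Q gives P = 339/2 - (1/4)q_H, so π_H = (339/2 - (1/4)q_H)q_H - 6q_H.
The leader's first-order condition 327/2 - (1/2)q_H = 0 yields q_H = 327.
Then q_Y = (189 - (1/2)·327) = 51/2.
Price P = 264 - (1/2)·(705/2) = 351/4.
Yarrow's profit: (351/4 - 75)·(51/2) = 325.1250.

325.13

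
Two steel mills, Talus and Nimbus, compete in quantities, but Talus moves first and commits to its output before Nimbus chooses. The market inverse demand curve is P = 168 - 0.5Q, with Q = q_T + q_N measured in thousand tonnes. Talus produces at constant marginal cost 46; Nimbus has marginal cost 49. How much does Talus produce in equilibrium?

125

Solve by backward induction. Given q_T, the follower Nimbus maximises π_N = (168 - (1/2)q_T - (1/2)q_N)q_N - 49q_N.
Setting the follower's marginal profit to zero, 119 - (1/2)q_T - q_N = 0, i.e. q_N = (119 - (1/2)q_T).
The leader anticipates this reaction. Substituting into P = 168 - 0.5Q gives P = 217/2 - (1/4)q_T, so π_T = (217/2 - (1/4)q_T)q_T - 46q_T.
Leader FOC: 125/2 - (1/2)q_T = 0, so q_T = 125.
Then q_N = (119 - (1/2)·125) = 113/2.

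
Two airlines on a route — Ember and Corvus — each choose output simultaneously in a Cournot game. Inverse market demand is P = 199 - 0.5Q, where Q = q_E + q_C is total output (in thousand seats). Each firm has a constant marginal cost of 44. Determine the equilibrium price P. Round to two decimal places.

Each firm earns π_i = (199 - 0.5Q)q_i - 44q_i.
Setting ∂π_i/∂q_i = 0 with rivals' quantities fixed: 155 - q_i - (1/2)q_j = 0.
With identical firms every q_j equals q_i, so q_j = q_i and 155 = (3/2)q_i, giving q_i = 310/3.
Total output Q = 620/3, so price P = 199 - (1/2)·(620/3) = 287/3.

95.67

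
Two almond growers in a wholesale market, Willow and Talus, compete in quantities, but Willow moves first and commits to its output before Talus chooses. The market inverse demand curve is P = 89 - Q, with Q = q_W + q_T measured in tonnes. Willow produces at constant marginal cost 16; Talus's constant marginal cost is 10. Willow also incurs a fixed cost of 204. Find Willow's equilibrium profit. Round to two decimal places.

The follower Talus best-responds to any q_W: π_T = (89 - Q)q_T - 10q_T.
Setting the follower's marginal profit to zero, 79 - q_W - 2q_T = 0, i.e. q_T = (79 - q_W)/2.
The leader anticipates this reaction. Substituting into P = 89 - Q gives P = 99/2 - (1/2)q_W, so π_W = (99/2 - (1/2)q_W)q_W - 16q_W.
Leader FOC: 67/2 - q_W = 0, so q_W = 67/2.
Then q_T = (79 - 67/2)/2 = 91/4.
Price P = 89 - 225/4 = 131/4.
Willow's profit: (131/4 - 16)·(67/2) - 204 = 357.1250.

357.13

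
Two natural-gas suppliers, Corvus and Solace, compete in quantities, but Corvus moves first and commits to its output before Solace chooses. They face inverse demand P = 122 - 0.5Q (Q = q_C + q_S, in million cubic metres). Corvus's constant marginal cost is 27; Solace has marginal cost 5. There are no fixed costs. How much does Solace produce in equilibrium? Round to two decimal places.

80.50

Solve by backward induction. Given q_C, the follower Solace maximises π_S = (122 - (1/2)q_C - (1/2)q_S)q_S - 5q_S.
Setting the follower's marginal profit to zero, 117 - (1/2)q_C - q_S = 0, i.e. q_S = (117 - (1/2)q_C).
Corvus substitutes q_S(q_C) into its own profit: π_C = q_C(122 - (1/2)q_C - (117 - (1/2)q_C)/2) - 27q_C = (127/2 - (1/4)q_C)q_C - 27q_C.
The leader's first-order condition 73/2 - (1/2)q_C = 0 yields q_C = 73.
Then q_S = (117 - (1/2)·73) = 161/2.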